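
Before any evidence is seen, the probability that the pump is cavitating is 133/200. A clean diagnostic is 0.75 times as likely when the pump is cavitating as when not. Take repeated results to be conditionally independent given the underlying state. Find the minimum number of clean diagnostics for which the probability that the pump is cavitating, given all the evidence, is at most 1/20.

Prior odds = 0.665/0.335 = 133/67.
Likelihood ratio per clean diagnostic = 0.75.
Target posterior odds = 0.05/0.95 = 1/19.
Need (133/67) × 0.75ⁿ ≤ 1/19, i.e. 0.75ⁿ ≤ 67/2527.
0.75¹² = 531441/16777216 is still above 67/2527 but 0.75¹³ = 1594323/67108864 is at or below it, so n = 13.

13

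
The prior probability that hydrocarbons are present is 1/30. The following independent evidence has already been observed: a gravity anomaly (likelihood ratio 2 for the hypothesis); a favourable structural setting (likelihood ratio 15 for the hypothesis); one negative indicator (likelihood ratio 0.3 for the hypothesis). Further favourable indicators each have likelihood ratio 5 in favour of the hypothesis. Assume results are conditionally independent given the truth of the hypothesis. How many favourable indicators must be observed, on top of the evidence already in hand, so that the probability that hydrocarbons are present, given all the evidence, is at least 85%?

Prior odds = (1/30)/(29/30) = 1/29.
Combined Bayes factor of the evidence already in hand = 2 × 15 × 0.3 = 9.
Odds after that evidence = (1/29) × 9 = 9/29.
Target odds = 0.85/0.15 = 17/3.
Need 5ⁿ ≥ 17/3 ÷ (9/29) = 493/27.
5¹ = 5 falls short of 493/27 but 5² = 25 reaches it, so n = 2.

2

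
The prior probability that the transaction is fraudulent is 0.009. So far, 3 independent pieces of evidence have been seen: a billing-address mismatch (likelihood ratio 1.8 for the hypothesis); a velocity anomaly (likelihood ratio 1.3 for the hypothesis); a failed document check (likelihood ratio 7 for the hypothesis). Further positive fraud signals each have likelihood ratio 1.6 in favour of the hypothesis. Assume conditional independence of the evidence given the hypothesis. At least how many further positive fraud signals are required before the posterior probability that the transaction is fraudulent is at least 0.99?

Prior odds = 0.009/0.991 = 9/991.
Combined Bayes factor of the evidence already in hand = 1.8 × 1.3 × 7 = 16.38.
Odds after that evidence = (9/991) × 16.38 = 7371/49550.
Target odds = 0.99/0.01 = 99.
Need 1.6ⁿ ≥ 99 ÷ (7371/49550) = 545050/819.
1.6¹³ ≈450.36 falls short of 545050/819 but 1.6¹⁴ ≈720.576 reaches it, so n = 14.

14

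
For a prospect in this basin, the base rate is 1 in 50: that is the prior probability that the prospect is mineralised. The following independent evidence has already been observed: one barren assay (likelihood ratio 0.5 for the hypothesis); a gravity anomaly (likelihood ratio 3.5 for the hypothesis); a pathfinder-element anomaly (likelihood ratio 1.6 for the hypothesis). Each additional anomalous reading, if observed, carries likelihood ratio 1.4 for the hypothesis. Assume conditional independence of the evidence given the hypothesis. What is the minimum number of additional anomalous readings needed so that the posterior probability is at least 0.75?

12

Prior odds = 0.02/0.98 = 1/49.
Combined Bayes factor of the evidence already in hand = 0.5 × 3.5 × 1.6 = 2.8.
Odds after that evidence = (1/49) × 2.8 = 2/35.
Target odds = 0.75/0.25 = 3.
Need 1.4ⁿ ≥ 3 ÷ (2/35) = 52.5.
1.4¹¹ ≈40.4957 falls short of 52.5 but 1.4¹² ≈56.6939 reaches it, so n = 12.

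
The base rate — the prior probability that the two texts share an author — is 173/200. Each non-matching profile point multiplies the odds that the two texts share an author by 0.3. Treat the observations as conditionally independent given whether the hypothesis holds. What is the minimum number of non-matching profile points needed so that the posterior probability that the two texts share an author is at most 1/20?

Prior odds: 0.865 ÷ 0.135 = 173/27.
Likelihood ratio per non-matching profile point = 0.3.
Target posterior odds = 0.05/0.95 = 1/19.
Need (173/27) × 0.3ⁿ ≤ 1/19, i.e. 0.3ⁿ ≤ 27/3287.
0.3³ = 0.027 is still above 27/3287 but 0.3⁴ = 0.0081 is at or below it, so n = 4.

4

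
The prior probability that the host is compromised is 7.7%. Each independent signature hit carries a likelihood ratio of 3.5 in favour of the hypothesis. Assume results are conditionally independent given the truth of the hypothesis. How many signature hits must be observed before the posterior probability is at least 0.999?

8

Prior odds = 0.077/0.923 = 77/923.
Likelihood ratio per signature hit = 3.5.
Target posterior odds = 0.999/0.001 = 999.
Require 3.5ⁿ ≥ 999 ÷ (77/923) = 922077/77.
3.5⁷ = 823543/128 falls short of 922077/77 but 3.5⁸ = 5764801/256 reaches it, so n = 8.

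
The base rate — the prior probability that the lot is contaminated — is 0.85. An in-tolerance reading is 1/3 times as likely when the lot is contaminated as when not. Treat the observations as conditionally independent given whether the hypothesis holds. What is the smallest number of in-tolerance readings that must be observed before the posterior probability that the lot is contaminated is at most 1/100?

Prior odds = 0.85/0.15 = 17/3.
Likelihood ratio per in-tolerance reading = 1/3.
Target posterior odds = 0.01/0.99 = 1/99.
Require (1/3)ⁿ ≤ 1/99 ÷ (17/3) = 1/561.
(1/3)⁵ = 1/243 is still above 1/561 but (1/3)⁶ = 1/729 is at or below it, so n = 6.

6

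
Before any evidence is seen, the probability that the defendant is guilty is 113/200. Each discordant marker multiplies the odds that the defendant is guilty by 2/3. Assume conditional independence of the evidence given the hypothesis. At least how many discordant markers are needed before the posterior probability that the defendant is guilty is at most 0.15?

5

Prior odds: 0.565 ÷ 0.435 = 113/87.
Likelihood ratio per discordant marker = 2/3.
Target odds: 0.15 ÷ 0.85 = 3/17.
Need (113/87) × (2/3)ⁿ ≤ 3/17, i.e. (2/3)ⁿ ≤ 261/1921.
(2/3)⁴ = 16/81 is still above 261/1921 but (2/3)⁵ = 32/243 is at or below it, so n = 5.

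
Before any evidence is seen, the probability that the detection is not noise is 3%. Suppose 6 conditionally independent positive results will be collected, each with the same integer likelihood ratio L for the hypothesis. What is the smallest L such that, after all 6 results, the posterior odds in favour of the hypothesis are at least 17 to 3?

Prior odds = 0.03/0.97 = 3/97.
Target odds = 17/3.
Need L⁶ ≥ 17/3 ÷ (3/97) = 1649/9.
2⁶ = 64 < 1649/9 ≤ 729 = 3⁶, so L = 3.

3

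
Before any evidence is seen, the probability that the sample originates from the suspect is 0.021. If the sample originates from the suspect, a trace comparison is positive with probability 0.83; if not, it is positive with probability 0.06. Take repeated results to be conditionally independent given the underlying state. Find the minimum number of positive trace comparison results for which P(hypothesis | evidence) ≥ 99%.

4

Prior odds: 0.021 ÷ 0.979 = 21/979.
Likelihood ratio of a positive = 0.83/0.06 = 83/6.
Target odds: 0.99 ÷ 0.01 = 99.
Require (83/6)ⁿ ≥ 99 ÷ (21/979) = 32307/7.
(83/6)³ = 571787/216 falls short of 32307/7 but (83/6)⁴ = 47458321/1296 reaches it, so n = 4.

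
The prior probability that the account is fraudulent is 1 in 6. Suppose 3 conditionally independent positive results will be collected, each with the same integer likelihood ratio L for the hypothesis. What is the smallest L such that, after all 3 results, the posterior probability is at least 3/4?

3

Prior odds = (1/6)/(5/6) = 0.2.
Target odds = 0.75/0.25 = 3.
Need L³ ≥ 3 ÷ 0.2 = 15.
2³ = 8 < 15 ≤ 27 = 3³, so L = 3.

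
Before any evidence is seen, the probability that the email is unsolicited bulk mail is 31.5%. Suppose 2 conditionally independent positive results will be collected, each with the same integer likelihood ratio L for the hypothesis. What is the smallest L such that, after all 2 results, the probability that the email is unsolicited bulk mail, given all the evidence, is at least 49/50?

11

Prior odds = 0.315/0.685 = 63/137.
Target odds = 0.98/0.02 = 49.
Need L² ≥ 49 ÷ (63/137) = 959/9.
10² = 100 < 959/9 ≤ 121 = 11², so L = 11.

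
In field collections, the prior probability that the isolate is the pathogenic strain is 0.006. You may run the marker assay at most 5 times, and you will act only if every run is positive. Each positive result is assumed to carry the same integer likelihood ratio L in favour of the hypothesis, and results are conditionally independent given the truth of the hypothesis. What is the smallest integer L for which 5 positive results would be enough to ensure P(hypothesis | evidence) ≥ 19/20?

6

Prior odds = 0.006/0.994 = 3/497.
Target odds = 0.95/0.05 = 19.
Need L⁵ ≥ 19 ÷ (3/497) = 9443/3.
5⁵ = 3125 < 9443/3 ≤ 7776 = 6⁵, so L = 6.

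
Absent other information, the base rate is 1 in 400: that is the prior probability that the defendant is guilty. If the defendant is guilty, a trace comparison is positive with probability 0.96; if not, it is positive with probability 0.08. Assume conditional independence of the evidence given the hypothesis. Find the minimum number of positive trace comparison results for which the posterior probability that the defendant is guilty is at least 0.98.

Prior odds: 0.0025 ÷ 0.9975 = 1/399.
Likelihood ratio of a positive = 0.96/0.08 = 12.
Target odds: 0.98 ÷ 0.02 = 49.
Need (1/399) × 12ⁿ ≥ 49, i.e. 12ⁿ ≥ 19551.
12³ = 1728 falls short of 19551 but 12⁴ = 20736 reaches it, so n = 4.

4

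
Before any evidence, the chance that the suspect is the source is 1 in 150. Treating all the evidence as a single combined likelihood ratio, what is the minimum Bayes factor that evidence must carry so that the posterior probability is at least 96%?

Prior odds = (1/150)/(149/150) = 1/149.
Target odds = 0.96/0.04 = 24.
Required Bayes factor = 24 ÷ (1/149) = 3576.

3576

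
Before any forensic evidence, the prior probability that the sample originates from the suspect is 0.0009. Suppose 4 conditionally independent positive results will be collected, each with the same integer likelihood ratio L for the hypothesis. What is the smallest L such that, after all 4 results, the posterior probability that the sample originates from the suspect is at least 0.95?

13

Prior odds = 0.0009/0.9991 = 9/9991.
Target odds = 0.95/0.05 = 19.
Need L⁴ ≥ 19 ÷ (9/9991) = 189829/9.
12⁴ = 20736 < 189829/9 ≤ 28561 = 13⁴, so L = 13.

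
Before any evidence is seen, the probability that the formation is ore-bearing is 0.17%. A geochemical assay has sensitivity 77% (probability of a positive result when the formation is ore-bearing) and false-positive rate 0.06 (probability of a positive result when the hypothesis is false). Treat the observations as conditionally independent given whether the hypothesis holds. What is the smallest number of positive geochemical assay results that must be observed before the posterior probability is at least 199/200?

Prior odds: 0.0017 ÷ 0.9983 = 17/9983.
Likelihood ratio of a positive result = 0.77/0.06 = 77/6.
Target odds: 0.995 ÷ 0.005 = 199.
Require (77/6)ⁿ ≥ 199 ÷ (17/9983) = 1986617/17.
(77/6)⁴ = 35153041/1296 falls short of 1986617/17 but (77/6)⁵ ≈348095 reaches it, so n = 5.

5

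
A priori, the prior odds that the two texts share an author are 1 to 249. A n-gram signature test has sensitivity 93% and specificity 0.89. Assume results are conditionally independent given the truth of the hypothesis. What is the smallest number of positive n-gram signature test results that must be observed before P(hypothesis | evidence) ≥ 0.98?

Prior odds = 1/249.
False-positive rate = 1 − 0.89 = 0.11; likelihood ratio of a positive = 0.93/0.11 = 93/11.
Target odds: 0.98 ÷ 0.02 = 49.
Require (93/11)ⁿ ≥ 49 ÷ (1/249) = 12201.
(93/11)⁴ = 74805201/14641 falls short of 12201 but (93/11)⁵ ≈43196.8 reaches it, so n = 5.

5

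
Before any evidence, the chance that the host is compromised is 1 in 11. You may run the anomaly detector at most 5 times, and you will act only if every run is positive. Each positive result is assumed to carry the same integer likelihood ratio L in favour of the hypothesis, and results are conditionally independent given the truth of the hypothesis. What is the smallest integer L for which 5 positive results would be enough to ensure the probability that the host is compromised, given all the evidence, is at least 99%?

Prior odds = (1/11)/(10/11) = 0.1.
Target odds = 0.99/0.01 = 99.
Need L⁵ ≥ 99 ÷ 0.1 = 990.
3⁵ = 243 < 990 ≤ 1024 = 4⁵, so L = 4.

4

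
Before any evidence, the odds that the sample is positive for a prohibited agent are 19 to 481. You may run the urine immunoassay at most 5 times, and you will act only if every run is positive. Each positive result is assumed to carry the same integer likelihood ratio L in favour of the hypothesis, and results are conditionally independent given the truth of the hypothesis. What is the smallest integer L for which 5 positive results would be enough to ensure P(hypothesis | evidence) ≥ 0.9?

3

Prior odds = 19/481.
Target odds = 0.9/0.1 = 9.
Need L⁵ ≥ 9 ÷ (19/481) = 4329/19.
2⁵ = 32 < 4329/19 ≤ 243 = 3⁵, so L = 3.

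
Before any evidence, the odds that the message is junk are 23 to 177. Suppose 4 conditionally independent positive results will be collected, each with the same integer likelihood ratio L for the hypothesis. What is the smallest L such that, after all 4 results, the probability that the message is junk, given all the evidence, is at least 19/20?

Prior odds = 23/177.
Target odds = 0.95/0.05 = 19.
Need L⁴ ≥ 19 ÷ (23/177) = 3363/23.
3⁴ = 81 < 3363/23 ≤ 256 = 4⁴, so L = 4.

4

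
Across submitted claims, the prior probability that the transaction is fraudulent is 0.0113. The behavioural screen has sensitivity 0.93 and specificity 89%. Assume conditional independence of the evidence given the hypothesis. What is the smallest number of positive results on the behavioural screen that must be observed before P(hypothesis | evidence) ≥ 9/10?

Prior odds = 0.0113/0.9887 = 113/9887.
False-positive rate = 1 − 0.89 = 0.11; likelihood ratio of a positive = 0.93/0.11 = 93/11.
Target odds: 0.9 ÷ 0.1 = 9.
Require (93/11)ⁿ ≥ 9 ÷ (113/9887) = 88983/113.
(93/11)³ = 804357/1331 falls short of 88983/113 but (93/11)⁴ = 74805201/14641 reaches it, so n = 4.

4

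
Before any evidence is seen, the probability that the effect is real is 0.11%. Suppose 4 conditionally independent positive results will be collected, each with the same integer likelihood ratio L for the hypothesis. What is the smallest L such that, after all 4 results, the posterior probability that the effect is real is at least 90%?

Prior odds = 0.0011/0.9989 = 11/9989.
Target odds = 0.9/0.1 = 9.
Need L⁴ ≥ 9 ÷ (11/9989) = 89901/11.
9⁴ = 6561 < 89901/11 ≤ 10000 = 10⁴, so L = 10.

10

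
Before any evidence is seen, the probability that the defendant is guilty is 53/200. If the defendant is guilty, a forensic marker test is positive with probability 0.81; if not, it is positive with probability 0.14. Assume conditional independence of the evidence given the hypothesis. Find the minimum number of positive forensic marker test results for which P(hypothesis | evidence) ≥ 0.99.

Prior odds: 0.265 ÷ 0.735 = 53/147.
Likelihood ratio of a positive = 0.81/0.14 = 81/14.
Target posterior odds = 0.99/0.01 = 99.
Require (81/14)ⁿ ≥ 99 ÷ (53/147) = 14553/53.
(81/14)³ = 531441/2744 falls short of 14553/53 but (81/14)⁴ = 43046721/38416 reaches it, so n = 4.

4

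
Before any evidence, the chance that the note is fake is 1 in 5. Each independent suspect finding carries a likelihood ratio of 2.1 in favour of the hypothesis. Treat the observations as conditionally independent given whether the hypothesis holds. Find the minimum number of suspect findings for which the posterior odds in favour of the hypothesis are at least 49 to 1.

Prior odds: 0.2 ÷ 0.8 = 0.25.
Likelihood ratio per suspect finding = 2.1.
Target odds = 49.
Require 2.1ⁿ ≥ 49 ÷ 0.25 = 196.
2.1⁷ ≈180.109 falls short of 196 but 2.1⁸ ≈378.229 reaches it, so n = 8.

8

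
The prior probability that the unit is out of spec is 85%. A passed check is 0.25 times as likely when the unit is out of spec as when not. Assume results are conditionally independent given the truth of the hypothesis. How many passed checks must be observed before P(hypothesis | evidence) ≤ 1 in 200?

6

Prior odds: 0.85 ÷ 0.15 = 17/3.
Likelihood ratio per passed check = 0.25.
Target posterior odds = 0.005/0.995 = 1/199.
Need (17/3) × 0.25ⁿ ≤ 1/199, i.e. 0.25ⁿ ≤ 3/3383.
0.25⁵ = 1/1024 is still above 3/3383 but 0.25⁶ = 1/4096 is at or below it, so n = 6.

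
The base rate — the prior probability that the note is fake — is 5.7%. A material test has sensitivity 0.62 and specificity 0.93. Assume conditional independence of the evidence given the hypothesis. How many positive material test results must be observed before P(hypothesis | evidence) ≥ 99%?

Prior odds: 0.057 ÷ 0.943 = 57/943.
False-positive rate = 1 − 0.93 = 0.07; likelihood ratio of a positive = 0.62/0.07 = 62/7.
Target odds: 0.99 ÷ 0.01 = 99.
Require (62/7)ⁿ ≥ 99 ÷ (57/943) = 31119/19.
(62/7)³ = 238328/343 falls short of 31119/19 but (62/7)⁴ = 14776336/2401 reaches it, so n = 4.

4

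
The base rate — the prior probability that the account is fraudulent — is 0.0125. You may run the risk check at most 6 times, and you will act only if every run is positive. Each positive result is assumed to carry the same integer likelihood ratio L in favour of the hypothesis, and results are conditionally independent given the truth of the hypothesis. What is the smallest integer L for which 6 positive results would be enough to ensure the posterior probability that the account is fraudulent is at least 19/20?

4

Prior odds = 0.0125/0.9875 = 1/79.
Target odds = 0.95/0.05 = 19.
Need L⁶ ≥ 19 ÷ (1/79) = 1501.
3⁶ = 729 < 1501 ≤ 4096 = 4⁶, so L = 4.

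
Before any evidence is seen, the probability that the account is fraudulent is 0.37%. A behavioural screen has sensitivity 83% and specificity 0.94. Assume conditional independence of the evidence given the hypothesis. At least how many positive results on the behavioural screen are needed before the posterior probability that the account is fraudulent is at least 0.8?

Prior odds: 0.0037 ÷ 0.9963 = 37/9963.
False-positive rate = 1 − 0.94 = 0.06; likelihood ratio of a positive = 0.83/0.06 = 83/6.
Target posterior odds = 0.8/0.2 = 4.
Require (83/6)ⁿ ≥ 4 ÷ (37/9963) = 39852/37.
(83/6)² = 6889/36 falls short of 39852/37 but (83/6)³ = 571787/216 reaches it, so n = 3.

3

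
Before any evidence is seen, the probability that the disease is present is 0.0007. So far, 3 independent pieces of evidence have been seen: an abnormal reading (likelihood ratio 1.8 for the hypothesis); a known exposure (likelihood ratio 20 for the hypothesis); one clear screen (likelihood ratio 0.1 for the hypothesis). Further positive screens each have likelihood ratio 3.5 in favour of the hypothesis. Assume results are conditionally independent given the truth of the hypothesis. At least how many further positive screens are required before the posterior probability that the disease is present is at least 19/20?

8

Prior odds = 0.0007/0.9993 = 7/9993.
Combined Bayes factor of the evidence already in hand = 1.8 × 20 × 0.1 = 3.6.
Odds after that evidence = (7/9993) × 3.6 = 42/16655.
Target odds = 0.95/0.05 = 19.
Need 3.5ⁿ ≥ 19 ÷ (42/16655) = 316445/42.
3.5⁷ = 823543/128 falls short of 316445/42 but 3.5⁸ = 5764801/256 reaches it, so n = 8.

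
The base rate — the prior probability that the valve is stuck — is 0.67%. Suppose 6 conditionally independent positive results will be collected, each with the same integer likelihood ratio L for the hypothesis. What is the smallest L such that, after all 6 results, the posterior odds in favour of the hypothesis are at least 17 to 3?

4

Prior odds = 0.0067/0.9933 = 67/9933.
Target odds = 17/3.
Need L⁶ ≥ 17/3 ÷ (67/9933) = 56287/67.
3⁶ = 729 < 56287/67 ≤ 4096 = 4⁶, so L = 4.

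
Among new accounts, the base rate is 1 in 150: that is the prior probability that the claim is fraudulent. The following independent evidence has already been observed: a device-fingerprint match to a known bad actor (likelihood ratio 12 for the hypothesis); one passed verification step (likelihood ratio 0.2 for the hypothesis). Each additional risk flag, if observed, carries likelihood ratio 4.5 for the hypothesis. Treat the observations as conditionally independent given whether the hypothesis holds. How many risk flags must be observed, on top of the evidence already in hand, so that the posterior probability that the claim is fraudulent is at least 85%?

4

Prior odds = (1/150)/(149/150) = 1/149.
Combined Bayes factor of the evidence already in hand = 12 × 0.2 = 2.4.
Odds after that evidence = (1/149) × 2.4 = 12/745.
Target odds = 0.85/0.15 = 17/3.
Need 4.5ⁿ ≥ 17/3 ÷ (12/745) = 12665/36.
4.5³ = 91.125 falls short of 12665/36 but 4.5⁴ = 410.0625 reaches it, so n = 4.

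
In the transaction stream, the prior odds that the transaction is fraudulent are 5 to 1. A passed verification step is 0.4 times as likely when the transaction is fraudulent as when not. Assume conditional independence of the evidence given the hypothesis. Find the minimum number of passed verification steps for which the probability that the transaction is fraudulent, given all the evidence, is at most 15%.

4

Prior odds = 5.
Likelihood ratio per passed verification step = 0.4.
Target posterior odds = 0.15/0.85 = 3/17.
Need 5 × 0.4ⁿ ≤ 3/17, i.e. 0.4ⁿ ≤ 3/85.
0.4³ = 0.064 is still above 3/85 but 0.4⁴ = 0.0256 is at or below it, so n = 4.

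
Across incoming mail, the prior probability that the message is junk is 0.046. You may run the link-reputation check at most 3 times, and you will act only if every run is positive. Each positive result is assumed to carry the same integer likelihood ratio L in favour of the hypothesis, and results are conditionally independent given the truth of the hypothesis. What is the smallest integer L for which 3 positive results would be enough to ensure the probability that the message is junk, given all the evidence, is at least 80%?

Prior odds = 0.046/0.954 = 23/477.
Target odds = 0.8/0.2 = 4.
Need L³ ≥ 4 ÷ (23/477) = 1908/23.
4³ = 64 < 1908/23 ≤ 125 = 5³, so L = 5.

5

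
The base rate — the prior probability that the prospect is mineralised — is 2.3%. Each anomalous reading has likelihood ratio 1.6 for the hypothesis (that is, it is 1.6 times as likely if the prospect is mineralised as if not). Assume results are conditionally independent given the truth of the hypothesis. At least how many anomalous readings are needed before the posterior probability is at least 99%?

Prior odds: 0.023 ÷ 0.977 = 23/977.
Likelihood ratio per anomalous reading = 1.6.
Target odds: 0.99 ÷ 0.01 = 99.
Require 1.6ⁿ ≥ 99 ÷ (23/977) = 96723/23.
1.6¹⁷ ≈2951.48 falls short of 96723/23 but 1.6¹⁸ ≈4722.37 reaches it, so n = 18.

18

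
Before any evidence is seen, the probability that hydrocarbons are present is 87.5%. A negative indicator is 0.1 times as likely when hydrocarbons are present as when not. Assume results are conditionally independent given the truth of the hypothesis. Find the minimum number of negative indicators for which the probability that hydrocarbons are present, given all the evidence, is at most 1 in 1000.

Prior odds: 0.875 ÷ 0.125 = 7.
Likelihood ratio per negative indicator = 0.1.
Target odds: 0.001 ÷ 0.999 = 1/999.
Need 7 × 0.1ⁿ ≤ 1/999, i.e. 0.1ⁿ ≤ 1/6993.
0.1³ = 0.001 is still above 1/6993 but 0.1⁴ = 0.0001 is at or below it, so n = 4.

4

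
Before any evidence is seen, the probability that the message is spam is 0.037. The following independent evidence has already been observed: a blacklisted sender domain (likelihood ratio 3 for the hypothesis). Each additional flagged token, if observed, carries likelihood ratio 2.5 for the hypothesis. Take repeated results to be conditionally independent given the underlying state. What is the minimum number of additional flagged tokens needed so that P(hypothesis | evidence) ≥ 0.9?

Prior odds = 0.037/0.963 = 37/963.
Bayes factor of the evidence already in hand = 3.
Odds after that evidence = (37/963) × 3 = 37/321.
Target odds = 0.9/0.1 = 9.
Need 2.5ⁿ ≥ 9 ÷ (37/321) = 2889/37.
2.5⁴ = 39.0625 falls short of 2889/37 but 2.5⁵ = 97.65625 reaches it, so n = 5.

5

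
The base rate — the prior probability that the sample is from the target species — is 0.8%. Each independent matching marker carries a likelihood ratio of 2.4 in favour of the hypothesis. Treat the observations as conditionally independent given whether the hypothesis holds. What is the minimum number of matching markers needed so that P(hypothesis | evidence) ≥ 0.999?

Prior odds = 0.008/0.992 = 1/124.
Likelihood ratio per matching marker = 2.4.
Target odds: 0.999 ÷ 0.001 = 999.
Need (1/124) × 2.4ⁿ ≥ 999, i.e. 2.4ⁿ ≥ 123876.
2.4¹³ ≈87648.8 falls short of 123876 but 2.4¹⁴ ≈210357 reaches it, so n = 14.

14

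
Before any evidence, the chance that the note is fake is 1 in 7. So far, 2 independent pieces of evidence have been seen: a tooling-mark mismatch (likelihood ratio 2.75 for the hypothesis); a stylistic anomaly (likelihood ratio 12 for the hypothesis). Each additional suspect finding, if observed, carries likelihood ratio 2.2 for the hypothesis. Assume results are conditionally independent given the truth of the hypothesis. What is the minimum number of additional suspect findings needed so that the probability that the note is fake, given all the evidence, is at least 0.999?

7

Prior odds = (1/7)/(6/7) = 1/6.
Combined Bayes factor of the evidence already in hand = 2.75 × 12 = 33.
Odds after that evidence = (1/6) × 33 = 5.5.
Target odds = 0.999/0.001 = 999.
Need 2.2ⁿ ≥ 999 ÷ 5.5 = 1998/11.
2.2⁶ = 1771561/15625 falls short of 1998/11 but 2.2⁷ = 19487171/78125 reaches it, so n = 7.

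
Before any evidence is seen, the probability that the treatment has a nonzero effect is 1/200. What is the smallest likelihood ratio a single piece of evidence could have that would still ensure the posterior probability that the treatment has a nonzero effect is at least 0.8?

Prior odds = 0.005/0.995 = 1/199.
Target odds = 0.8/0.2 = 4.
Required Bayes factor = 4 ÷ (1/199) = 796.

796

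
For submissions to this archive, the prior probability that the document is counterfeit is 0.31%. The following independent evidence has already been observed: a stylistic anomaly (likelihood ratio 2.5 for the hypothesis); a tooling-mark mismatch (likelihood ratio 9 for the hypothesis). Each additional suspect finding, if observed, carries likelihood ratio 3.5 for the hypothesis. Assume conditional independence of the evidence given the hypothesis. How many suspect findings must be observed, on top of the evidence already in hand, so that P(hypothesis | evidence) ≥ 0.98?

Prior odds = 0.0031/0.9969 = 31/9969.
Combined Bayes factor of the evidence already in hand = 2.5 × 9 = 22.5.
Odds after that evidence = (31/9969) × 22.5 = 465/6646.
Target odds = 0.98/0.02 = 49.
Need 3.5ⁿ ≥ 49 ÷ (465/6646) = 325654/465.
3.5⁵ = 525.21875 falls short of 325654/465 but 3.5⁶ = 1838.265625 reaches it, so n = 6.

6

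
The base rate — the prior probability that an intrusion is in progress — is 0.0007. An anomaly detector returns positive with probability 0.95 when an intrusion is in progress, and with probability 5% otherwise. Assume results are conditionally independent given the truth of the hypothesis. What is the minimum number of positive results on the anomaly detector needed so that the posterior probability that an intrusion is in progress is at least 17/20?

4

Prior odds = 0.0007/0.9993 = 7/9993.
Likelihood ratio of a positive result = 0.95/0.05 = 19.
Target posterior odds = 0.85/0.15 = 17/3.
Require 19ⁿ ≥ 17/3 ÷ (7/9993) = 56627/7.
19³ = 6859 falls short of 56627/7 but 19⁴ = 130321 reaches it, so n = 4.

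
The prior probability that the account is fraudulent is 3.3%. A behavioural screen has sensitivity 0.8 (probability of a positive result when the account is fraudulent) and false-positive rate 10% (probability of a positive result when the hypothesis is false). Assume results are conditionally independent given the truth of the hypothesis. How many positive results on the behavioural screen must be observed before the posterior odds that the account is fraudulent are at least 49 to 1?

Prior odds = 0.033/0.967 = 33/967.
Likelihood ratio of a positive result = 0.8/0.1 = 8.
Target odds = 49.
Need (33/967) × 8ⁿ ≥ 49, i.e. 8ⁿ ≥ 47383/33.
8³ = 512 falls short of 47383/33 but 8⁴ = 4096 reaches it, so n = 4.

4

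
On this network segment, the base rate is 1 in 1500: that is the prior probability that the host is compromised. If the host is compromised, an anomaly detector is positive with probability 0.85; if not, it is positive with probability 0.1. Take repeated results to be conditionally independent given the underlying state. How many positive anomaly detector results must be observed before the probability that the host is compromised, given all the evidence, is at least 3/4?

Prior odds = (1/1500)/(1499/1500) = 1/1499.
Likelihood ratio of a positive = 0.85/0.1 = 8.5.
Target posterior odds = 0.75/0.25 = 3.
Require 8.5ⁿ ≥ 3 ÷ (1/1499) = 4497.
8.5³ = 614.125 falls short of 4497 but 8.5⁴ = 5220.0625 reaches it, so n = 4.

4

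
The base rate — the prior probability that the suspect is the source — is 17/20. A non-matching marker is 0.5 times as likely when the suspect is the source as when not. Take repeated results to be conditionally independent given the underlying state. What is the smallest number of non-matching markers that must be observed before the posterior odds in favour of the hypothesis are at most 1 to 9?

6

Prior odds = 0.85/0.15 = 17/3.
Likelihood ratio per non-matching marker = 0.5.
Target odds = 1/9.
Require 0.5ⁿ ≤ 1/9 ÷ (17/3) = 1/51.
0.5⁵ = 0.03125 is still above 1/51 but 0.5⁶ = 0.015625 is at or below it, so n = 6.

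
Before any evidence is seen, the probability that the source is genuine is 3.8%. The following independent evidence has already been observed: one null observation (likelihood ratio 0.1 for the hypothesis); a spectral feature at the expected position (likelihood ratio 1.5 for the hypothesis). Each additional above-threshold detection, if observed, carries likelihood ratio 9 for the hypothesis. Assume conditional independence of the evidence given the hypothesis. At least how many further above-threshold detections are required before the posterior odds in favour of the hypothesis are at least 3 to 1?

3

Prior odds = 0.038/0.962 = 19/481.
Combined Bayes factor of the evidence already in hand = 0.1 × 1.5 = 0.15.
Odds after that evidence = (19/481) × 0.15 = 57/9620.
Target odds = 3.
Need 9ⁿ ≥ 3 ÷ (57/9620) = 9620/19.
9² = 81 falls short of 9620/19 but 9³ = 729 reaches it, so n = 3.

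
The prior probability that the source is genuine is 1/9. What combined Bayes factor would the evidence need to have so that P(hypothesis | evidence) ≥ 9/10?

72

Prior odds = (1/9)/(8/9) = 0.125.
Target odds = 0.9/0.1 = 9.
Required Bayes factor = 9 ÷ 0.125 = 72.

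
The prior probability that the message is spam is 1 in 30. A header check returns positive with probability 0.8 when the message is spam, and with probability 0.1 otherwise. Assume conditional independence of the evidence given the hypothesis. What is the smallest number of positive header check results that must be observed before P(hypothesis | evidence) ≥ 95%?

4

Prior odds: (1/30) ÷ (29/30) = 1/29.
Likelihood ratio of a positive result = 0.8/0.1 = 8.
Target odds: 0.95 ÷ 0.05 = 19.
Need (1/29) × 8ⁿ ≥ 19, i.e. 8ⁿ ≥ 551.
8³ = 512 falls short of 551 but 8⁴ = 4096 reaches it, so n = 4.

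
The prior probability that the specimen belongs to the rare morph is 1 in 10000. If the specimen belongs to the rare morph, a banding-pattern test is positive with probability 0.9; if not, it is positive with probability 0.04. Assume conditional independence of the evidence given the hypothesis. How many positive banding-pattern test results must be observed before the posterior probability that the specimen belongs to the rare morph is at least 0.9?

4

Prior odds = 0.0001/0.9999 = 1/9999.
Likelihood ratio of a positive = 0.9/0.04 = 22.5.
Target odds: 0.9 ÷ 0.1 = 9.
Need (1/9999) × 22.5ⁿ ≥ 9, i.e. 22.5ⁿ ≥ 89991.
22.5³ = 11390.625 falls short of 89991 but 22.5⁴ = 256289.0625 reaches it, so n = 4.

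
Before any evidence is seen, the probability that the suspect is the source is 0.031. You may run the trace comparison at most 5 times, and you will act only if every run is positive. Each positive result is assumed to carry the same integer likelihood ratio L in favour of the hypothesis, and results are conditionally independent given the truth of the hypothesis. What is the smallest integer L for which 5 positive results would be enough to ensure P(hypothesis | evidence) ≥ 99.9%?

8

Prior odds = 0.031/0.969 = 31/969.
Target odds = 0.999/0.001 = 999.
Need L⁵ ≥ 999 ÷ (31/969) = 968031/31.
7⁵ = 16807 < 968031/31 ≤ 32768 = 8⁵, so L = 8.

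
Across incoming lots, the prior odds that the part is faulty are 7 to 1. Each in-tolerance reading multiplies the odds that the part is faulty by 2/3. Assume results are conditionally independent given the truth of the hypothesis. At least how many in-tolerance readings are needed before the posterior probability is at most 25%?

8

Prior odds = 7.
Likelihood ratio per in-tolerance reading = 2/3.
Target odds: 0.25 ÷ 0.75 = 1/3.
Require (2/3)ⁿ ≤ 1/3 ÷ 7 = 1/21.
(2/3)⁷ = 128/2187 is still above 1/21 but (2/3)⁸ = 256/6561 is at or below it, so n = 8.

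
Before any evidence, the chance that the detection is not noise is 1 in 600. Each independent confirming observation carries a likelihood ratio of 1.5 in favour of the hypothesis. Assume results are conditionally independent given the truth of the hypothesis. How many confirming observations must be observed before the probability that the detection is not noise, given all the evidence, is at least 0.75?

19

Prior odds: (1/600) ÷ (599/600) = 1/599.
Likelihood ratio per confirming observation = 1.5.
Target odds: 0.75 ÷ 0.25 = 3.
Require 1.5ⁿ ≥ 3 ÷ (1/599) = 1797.
1.5¹⁸ = 387420489/262144 falls short of 1797 but 1.5¹⁹ ≈2216.84 reaches it, so n = 19.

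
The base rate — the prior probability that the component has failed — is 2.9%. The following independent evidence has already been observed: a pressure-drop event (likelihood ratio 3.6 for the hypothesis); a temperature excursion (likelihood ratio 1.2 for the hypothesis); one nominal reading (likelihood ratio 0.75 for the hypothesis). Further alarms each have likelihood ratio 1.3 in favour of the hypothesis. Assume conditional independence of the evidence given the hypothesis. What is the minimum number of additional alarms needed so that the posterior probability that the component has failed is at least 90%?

Prior odds = 0.029/0.971 = 29/971.
Combined Bayes factor of the evidence already in hand = 3.6 × 1.2 × 0.75 = 3.24.
Odds after that evidence = (29/971) × 3.24 = 2349/24275.
Target odds = 0.9/0.1 = 9.
Need 1.3ⁿ ≥ 9 ÷ (2349/24275) = 24275/261.
1.3¹⁷ ≈86.5042 falls short of 24275/261 but 1.3¹⁸ ≈112.455 reaches it, so n = 18.

18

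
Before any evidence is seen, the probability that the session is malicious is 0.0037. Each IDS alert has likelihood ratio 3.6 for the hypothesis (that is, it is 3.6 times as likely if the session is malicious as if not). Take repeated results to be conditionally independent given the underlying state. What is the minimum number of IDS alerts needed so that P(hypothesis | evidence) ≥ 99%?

Prior odds = 0.0037/0.9963 = 37/9963.
Likelihood ratio per IDS alert = 3.6.
Target odds: 0.99 ÷ 0.01 = 99.
Need (37/9963) × 3.6ⁿ ≥ 99, i.e. 3.6ⁿ ≥ 986337/37.
3.6⁷ = 612220032/78125 falls short of 986337/37 but 3.6⁸ ≈28211.1 reaches it, so n = 8.

8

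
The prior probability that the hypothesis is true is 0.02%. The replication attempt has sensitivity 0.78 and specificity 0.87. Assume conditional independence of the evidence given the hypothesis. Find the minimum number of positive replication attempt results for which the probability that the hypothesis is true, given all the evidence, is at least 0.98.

Prior odds: 0.0002 ÷ 0.9998 = 1/4999.
False-positive rate = 1 − 0.87 = 0.13; likelihood ratio of a positive = 0.78/0.13 = 6.
Target posterior odds = 0.98/0.02 = 49.
Require 6ⁿ ≥ 49 ÷ (1/4999) = 244951.
6⁶ = 46656 falls short of 244951 but 6⁷ = 279936 reaches it, so n = 7.

7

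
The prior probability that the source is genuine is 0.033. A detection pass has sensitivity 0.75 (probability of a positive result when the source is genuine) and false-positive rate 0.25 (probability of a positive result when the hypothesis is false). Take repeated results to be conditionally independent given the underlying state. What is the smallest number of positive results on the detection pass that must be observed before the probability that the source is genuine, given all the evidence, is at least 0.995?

8

Prior odds: 0.033 ÷ 0.967 = 33/967.
Likelihood ratio of a positive result = 0.75/0.25 = 3.
Target odds: 0.995 ÷ 0.005 = 199.
Require 3ⁿ ≥ 199 ÷ (33/967) = 192433/33.
3⁷ = 2187 falls short of 192433/33 but 3⁸ = 6561 reaches it, so n = 8.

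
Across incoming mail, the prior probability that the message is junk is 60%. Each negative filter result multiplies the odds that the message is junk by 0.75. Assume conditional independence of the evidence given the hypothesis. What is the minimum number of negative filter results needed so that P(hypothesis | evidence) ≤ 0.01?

Prior odds = 0.6/0.4 = 1.5.
Likelihood ratio per negative filter result = 0.75.
Target posterior odds = 0.01/0.99 = 1/99.
Need 1.5 × 0.75ⁿ ≤ 1/99, i.e. 0.75ⁿ ≤ 2/297.
0.75¹⁷ ≈0.00751695 is still above 2/297 but 0.75¹⁸ ≈0.00563771 is at or below it, so n = 18.

18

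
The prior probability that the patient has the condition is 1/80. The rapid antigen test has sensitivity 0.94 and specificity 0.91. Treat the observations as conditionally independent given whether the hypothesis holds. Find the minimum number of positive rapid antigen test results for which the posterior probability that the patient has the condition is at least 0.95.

4

Prior odds = 0.0125/0.9875 = 1/79.
False-positive rate = 1 − 0.91 = 0.09; likelihood ratio of a positive = 0.94/0.09 = 94/9.
Target posterior odds = 0.95/0.05 = 19.
Need (1/79) × (94/9)ⁿ ≥ 19, i.e. (94/9)ⁿ ≥ 1501.
(94/9)³ = 830584/729 falls short of 1501 but (94/9)⁴ = 78074896/6561 reaches it, so n = 4.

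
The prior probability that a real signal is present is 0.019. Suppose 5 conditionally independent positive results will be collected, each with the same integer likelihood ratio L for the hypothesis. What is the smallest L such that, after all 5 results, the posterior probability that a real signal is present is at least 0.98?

Prior odds = 0.019/0.981 = 19/981.
Target odds = 0.98/0.02 = 49.
Need L⁵ ≥ 49 ÷ (19/981) = 48069/19.
4⁵ = 1024 < 48069/19 ≤ 3125 = 5⁵, so L = 5.

5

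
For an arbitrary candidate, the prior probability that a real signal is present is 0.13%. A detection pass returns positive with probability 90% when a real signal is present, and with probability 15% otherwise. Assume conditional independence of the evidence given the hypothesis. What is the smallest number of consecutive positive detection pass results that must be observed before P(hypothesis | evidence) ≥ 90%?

5

Prior odds: 0.0013 ÷ 0.9987 = 13/9987.
Likelihood ratio of a positive result = 0.9/0.15 = 6.
Target posterior odds = 0.9/0.1 = 9.
Need (13/9987) × 6ⁿ ≥ 9, i.e. 6ⁿ ≥ 89883/13.
6⁴ = 1296 falls short of 89883/13 but 6⁵ = 7776 reaches it, so n = 5.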